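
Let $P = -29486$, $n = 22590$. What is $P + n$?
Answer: $-6896$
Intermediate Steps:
$P + n = -29486 + 22590 = -6896$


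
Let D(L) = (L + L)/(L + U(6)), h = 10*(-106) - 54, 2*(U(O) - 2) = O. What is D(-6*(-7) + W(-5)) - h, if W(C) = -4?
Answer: 47978/43 ≈ 1115.8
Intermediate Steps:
U(O) = 2 + O/2
h = -1114 (h = -1060 - 54 = -1114)
D(L) = 2*L/(5 + L) (D(L) = (L + L)/(L + (2 + (1/2)*6)) = (2*L)/(L + (2 + 3)) = (2*L)/(L + 5) = (2*L)/(5 + L) = 2*L/(5 + L))
D(-6*(-7) + W(-5)) - h = 2*(-6*(-7) - 4)/(5 + (-6*(-7) - 4)) - 1*(-1114) = 2*(42 - 4)/(5 + (42 - 4)) + 1114 = 2*38/(5 + 38) + 1114 = 2*38/43 + 1114 = 2*38*(1/43) + 1114 = 76/43 + 1114 = 47978/43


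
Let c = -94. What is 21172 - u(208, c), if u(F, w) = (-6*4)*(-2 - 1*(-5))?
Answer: 21244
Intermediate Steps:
u(F, w) = -72 (u(F, w) = -24*(-2 + 5) = -24*3 = -72)
21172 - u(208, c) = 21172 - 1*(-72) = 21172 + 72 = 21244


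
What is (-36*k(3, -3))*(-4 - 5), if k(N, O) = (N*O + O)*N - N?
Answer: -12636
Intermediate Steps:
k(N, O) = -N + N*(O + N*O) (k(N, O) = (O + N*O)*N - N = N*(O + N*O) - N = -N + N*(O + N*O))
(-36*k(3, -3))*(-4 - 5) = (-108*(-1 - 3 + 3*(-3)))*(-4 - 5) = (-108*(-1 - 3 - 9))*(-4 - 1*5) = (-108*(-13))*(-4 - 5) = -36*(-39)*(-9) = 1404*(-9) = -12636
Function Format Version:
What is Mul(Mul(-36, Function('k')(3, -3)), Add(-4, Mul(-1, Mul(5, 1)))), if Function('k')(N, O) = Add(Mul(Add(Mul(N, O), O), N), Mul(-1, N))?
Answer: -12636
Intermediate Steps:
Function('k')(N, O) = Add(Mul(-1, N), Mul(N, Add(O, Mul(N, O)))) (Function('k')(N, O) = Add(Mul(Add(O, Mul(N, O)), N), Mul(-1, N)) = Add(Mul(N, Add(O, Mul(N, O))), Mul(-1, N)) = Add(Mul(-1, N), Mul(N, Add(O, Mul(N, O)))))
Mul(Mul(-36, Function('k')(3, -3)), Add(-4, Mul(-1, Mul(5, 1)))) = Mul(Mul(-36, Mul(3, Add(-1, -3, Mul(3, -3)))), Add(-4, Mul(-1, Mul(5, 1)))) = Mul(Mul(-36, Mul(3, Add(-1, -3, -9))), Add(-4, Mul(-1, 5))) = Mul(Mul(-36, Mul(3, -13)), Add(-4, -5)) = Mul(Mul(-36, -39), -9) = Mul(1404, -9) = -12636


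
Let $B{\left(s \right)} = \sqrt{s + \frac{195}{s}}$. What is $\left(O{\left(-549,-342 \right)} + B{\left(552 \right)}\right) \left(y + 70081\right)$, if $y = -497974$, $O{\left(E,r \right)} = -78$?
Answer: $33375654 - \frac{427893 \sqrt{4675118}}{92} \approx 2.3319 \cdot 10^{7}$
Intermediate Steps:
$\left(O{\left(-549,-342 \right)} + B{\left(552 \right)}\right) \left(y + 70081\right) = \left(-78 + \sqrt{552 + \frac{195}{552}}\right) \left(-497974 + 70081\right) = \left(-78 + \sqrt{552 + 195 \cdot \frac{1}{552}}\right) \left(-427893\right) = \left(-78 + \sqrt{552 + \frac{65}{184}}\right) \left(-427893\right) = \left(-78 + \sqrt{\frac{101633}{184}}\right) \left(-427893\right) = \left(-78 + \frac{\sqrt{4675118}}{92}\right) \left(-427893\right) = 33375654 - \frac{427893 \sqrt{4675118}}{92}$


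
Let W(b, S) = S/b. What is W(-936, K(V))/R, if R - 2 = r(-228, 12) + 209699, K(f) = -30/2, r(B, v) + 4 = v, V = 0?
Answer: 5/65429208 ≈ 7.6418e-8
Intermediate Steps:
r(B, v) = -4 + v
K(f) = -15 (K(f) = -30*½ = -15)
R = 209709 (R = 2 + ((-4 + 12) + 209699) = 2 + (8 + 209699) = 2 + 209707 = 209709)
W(-936, K(V))/R = -15/(-936)/209709 = -15*(-1/936)*(1/209709) = (5/312)*(1/209709) = 5/65429208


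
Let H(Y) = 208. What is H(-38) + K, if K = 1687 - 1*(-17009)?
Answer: 18904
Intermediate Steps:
K = 18696 (K = 1687 + 17009 = 18696)
H(-38) + K = 208 + 18696 = 18904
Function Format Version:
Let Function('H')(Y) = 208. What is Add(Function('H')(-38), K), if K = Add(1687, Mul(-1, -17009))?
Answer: 18904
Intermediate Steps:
K = 18696 (K = Add(1687, 17009) = 18696)
Add(Function('H')(-38), K) = Add(208, 18696) = 18904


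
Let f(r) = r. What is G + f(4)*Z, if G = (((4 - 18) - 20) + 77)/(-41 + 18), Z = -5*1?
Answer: -503/23 ≈ -21.870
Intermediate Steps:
Z = -5
G = -43/23 (G = ((-14 - 20) + 77)/(-23) = (-34 + 77)*(-1/23) = 43*(-1/23) = -43/23 ≈ -1.8696)
G + f(4)*Z = -43/23 + 4*(-5) = -43/23 - 20 = -503/23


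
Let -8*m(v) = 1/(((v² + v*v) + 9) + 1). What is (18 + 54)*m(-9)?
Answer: -9/172 ≈ -0.052326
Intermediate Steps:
m(v) = -1/(8*(10 + 2*v²)) (m(v) = -1/(8*(((v² + v*v) + 9) + 1)) = -1/(8*(((v² + v²) + 9) + 1)) = -1/(8*((2*v² + 9) + 1)) = -1/(8*((9 + 2*v²) + 1)) = -1/(8*(10 + 2*v²)))
(18 + 54)*m(-9) = (18 + 54)*(-1/(80 + 16*(-9)²)) = 72*(-1/(80 + 16*81)) = 72*(-1/(80 + 1296)) = 72*(-1/1376) = -9/172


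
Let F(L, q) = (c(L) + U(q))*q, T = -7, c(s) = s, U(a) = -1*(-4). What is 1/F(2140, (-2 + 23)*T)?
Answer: -1/315168 ≈ -3.1729e-6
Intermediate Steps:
U(a) = 4
F(L, q) = q*(4 + L) (F(L, q) = (L + 4)*q = (4 + L)*q = q*(4 + L))
1/F(2140, (-2 + 23)*T) = 1/(((-2 + 23)*(-7))*(4 + 2140)) = 1/((21*(-7))*2144) = 1/(-147*2144) = 1/(-315168) = -1/315168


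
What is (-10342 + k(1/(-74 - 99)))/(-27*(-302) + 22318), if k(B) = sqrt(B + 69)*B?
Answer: -5171/15236 - sqrt(129058)/227999122 ≈ -0.33940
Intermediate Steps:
k(B) = B*sqrt(69 + B) (k(B) = sqrt(69 + B)*B = B*sqrt(69 + B))
(-10342 + k(1/(-74 - 99)))/(-27*(-302) + 22318) = (-10342 + sqrt(69 + 1/(-74 - 99))/(-74 - 99))/(-27*(-302) + 22318) = (-10342 + sqrt(69 + 1/(-173))/(-173))/(8154 + 22318) = (-10342 - sqrt(69 - 1/173)/173)/30472 = (-10342 - 4*sqrt(129058)/29929)*(1/30472) = -5171/15236 - sqrt(129058)/227999122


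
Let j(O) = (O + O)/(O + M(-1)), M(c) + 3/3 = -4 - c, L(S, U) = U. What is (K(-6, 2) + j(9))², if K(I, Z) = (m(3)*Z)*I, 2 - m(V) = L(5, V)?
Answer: 6084/25 ≈ 243.36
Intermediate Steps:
M(c) = -5 - c (M(c) = -1 + (-4 - c) = -5 - c)
m(V) = 2 - V
j(O) = 2*O/(-4 + O) (j(O) = (O + O)/(O + (-5 - 1*(-1))) = (2*O)/(O + (-5 + 1)) = (2*O)/(O - 4) = (2*O)/(-4 + O) = 2*O/(-4 + O))
K(I, Z) = -I*Z (K(I, Z) = ((2 - 1*3)*Z)*I = ((2 - 3)*Z)*I = (-Z)*I = -I*Z)
(K(-6, 2) + j(9))² = (-1*(-6)*2 + 2*9/(-4 + 9))² = (12 + 2*9/5)² = (12 + 2*9*(⅕))² = (12 + 18/5)² = (78/5)² = 6084/25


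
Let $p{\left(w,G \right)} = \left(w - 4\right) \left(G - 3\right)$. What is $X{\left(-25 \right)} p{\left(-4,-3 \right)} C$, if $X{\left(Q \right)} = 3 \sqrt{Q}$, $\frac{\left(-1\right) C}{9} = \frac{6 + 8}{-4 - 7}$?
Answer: $\frac{90720 i}{11} \approx 8247.3 i$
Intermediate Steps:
$C = \frac{126}{11}$ ($C = - 9 \frac{6 + 8}{-4 - 7} = - 9 \frac{14}{-11} = - 9 \cdot 14 \left(- \frac{1}{11}\right) = \left(-9\right) \left(- \frac{14}{11}\right) = \frac{126}{11} \approx 11.455$)
$p{\left(w,G \right)} = \left(-4 + w\right) \left(-3 + G\right)$
$X{\left(-25 \right)} p{\left(-4,-3 \right)} C = 3 \sqrt{-25} \left(12 - -12 - -12 - -12\right) \frac{126}{11} = 3 \cdot 5 i \left(12 + 12 + 12 + 12\right) \frac{126}{11} = 15 i 48 \cdot \frac{126}{11} = 15 i \frac{6048}{11} = \frac{90720 i}{11}$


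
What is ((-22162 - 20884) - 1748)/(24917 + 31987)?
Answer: -22397/28452 ≈ -0.78719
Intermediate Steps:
((-22162 - 20884) - 1748)/(24917 + 31987) = (-43046 - 1748)/56904 = -44794*1/56904 = -22397/28452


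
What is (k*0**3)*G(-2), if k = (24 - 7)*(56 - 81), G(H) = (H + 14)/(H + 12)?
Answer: 0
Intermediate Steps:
G(H) = (14 + H)/(12 + H)
k = -425 (k = 17*(-25) = -425)
(k*0**3)*G(-2) = (-425*0**3)*((14 - 2)/(12 - 2)) = (-425*0)*(12/10) = 0*((1/10)*12) = 0*(6/5) = 0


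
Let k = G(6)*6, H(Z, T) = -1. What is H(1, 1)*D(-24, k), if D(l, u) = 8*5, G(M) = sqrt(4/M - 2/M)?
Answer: -40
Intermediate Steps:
G(M) = sqrt(2)*sqrt(1/M) (G(M) = sqrt(2/M) = sqrt(2)*sqrt(1/M))
k = 2*sqrt(3) (k = (sqrt(2)*sqrt(1/6))*6 = (sqrt(2)*(sqrt(6)/6))*6 = (sqrt(3)/3)*6 = 2*sqrt(3) ≈ 3.4641)
D(l, u) = 40
H(1, 1)*D(-24, k) = -1*40 = -40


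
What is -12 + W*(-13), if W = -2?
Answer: 14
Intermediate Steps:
-12 + W*(-13) = -12 - 2*(-13) = -12 + 26 = 14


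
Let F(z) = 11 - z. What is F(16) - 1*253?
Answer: -258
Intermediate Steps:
F(16) - 1*253 = (11 - 1*16) - 1*253 = (11 - 16) - 253 = -5 - 253 = -258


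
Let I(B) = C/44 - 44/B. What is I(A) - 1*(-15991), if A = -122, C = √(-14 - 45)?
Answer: 975473/61 + I*√59/44 ≈ 15991.0 + 0.17457*I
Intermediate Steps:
C = I*√59 (C = √(-59) = I*√59 ≈ 7.6811*I)
I(B) = -44/B + I*√59/44 (I(B) = (I*√59)/44 - 44/B = (I*√59)*(1/44) - 44/B = I*√59/44 - 44/B = -44/B + I*√59/44)
I(A) - 1*(-15991) = (-44/(-122) + I*√59/44) - 1*(-15991) = (-44*(-1/122) + I*√59/44) + 15991 = (22/61 + I*√59/44) + 15991 = 975473/61 + I*√59/44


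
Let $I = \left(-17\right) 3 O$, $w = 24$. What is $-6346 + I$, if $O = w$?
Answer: $-7570$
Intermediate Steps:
$O = 24$
$I = -1224$ ($I = \left(-17\right) 3 \cdot 24 = \left(-51\right) 24 = -1224$)
$-6346 + I = -6346 - 1224 = -7570$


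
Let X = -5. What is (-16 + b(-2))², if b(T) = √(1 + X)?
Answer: 252 - 64*I ≈ 252.0 - 64.0*I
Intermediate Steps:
b(T) = 2*I (b(T) = √(1 - 5) = √(-4) = 2*I)
(-16 + b(-2))² = (-16 + 2*I)²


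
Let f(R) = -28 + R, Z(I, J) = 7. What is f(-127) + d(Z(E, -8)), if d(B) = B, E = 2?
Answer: -148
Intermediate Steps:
f(-127) + d(Z(E, -8)) = (-28 - 127) + 7 = -155 + 7 = -148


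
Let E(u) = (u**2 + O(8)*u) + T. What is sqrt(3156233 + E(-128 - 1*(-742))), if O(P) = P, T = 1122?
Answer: sqrt(3539263) ≈ 1881.3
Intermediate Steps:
E(u) = 1122 + u**2 + 8*u (E(u) = (u**2 + 8*u) + 1122 = 1122 + u**2 + 8*u)
sqrt(3156233 + E(-128 - 1*(-742))) = sqrt(3156233 + (1122 + (-128 - 1*(-742))**2 + 8*(-128 - 1*(-742)))) = sqrt(3156233 + (1122 + (-128 + 742)**2 + 8*(-128 + 742))) = sqrt(3156233 + (1122 + 614**2 + 8*614)) = sqrt(3156233 + (1122 + 376996 + 4912)) = sqrt(3156233 + 383030) = sqrt(3539263)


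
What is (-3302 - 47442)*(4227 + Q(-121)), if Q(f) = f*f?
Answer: -957437792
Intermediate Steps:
Q(f) = f²
(-3302 - 47442)*(4227 + Q(-121)) = (-3302 - 47442)*(4227 + (-121)²) = -50744*(4227 + 14641) = -50744*18868 = -957437792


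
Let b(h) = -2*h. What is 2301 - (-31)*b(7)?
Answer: 1867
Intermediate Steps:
2301 - (-31)*b(7) = 2301 - (-31)*(-2*7) = 2301 - (-31)*(-14) = 2301 - 1*434 = 2301 - 434 = 1867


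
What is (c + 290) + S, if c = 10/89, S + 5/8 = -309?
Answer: -13893/712 ≈ -19.513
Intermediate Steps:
S = -2477/8 (S = -5/8 - 309 = -2477/8 ≈ -309.63)
c = 10/89 (c = 10*(1/89) = 10/89 ≈ 0.11236)
(c + 290) + S = (10/89 + 290) - 2477/8 = 25820/89 - 2477/8 = -13893/712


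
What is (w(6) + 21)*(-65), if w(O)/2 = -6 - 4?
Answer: -65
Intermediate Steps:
w(O) = -20 (w(O) = 2*(-6 - 4) = 2*(-10) = -20)
(w(6) + 21)*(-65) = (-20 + 21)*(-65) = 1*(-65) = -65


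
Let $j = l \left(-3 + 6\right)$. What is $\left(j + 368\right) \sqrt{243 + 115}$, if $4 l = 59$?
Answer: $\frac{1649 \sqrt{358}}{4} \approx 7800.1$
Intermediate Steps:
$l = \frac{59}{4}$ ($l = \frac{1}{4} \cdot 59 = \frac{59}{4} \approx 14.75$)
$j = \frac{177}{4}$ ($j = \frac{59 \left(-3 + 6\right)}{4} = \frac{59}{4} \cdot 3 = \frac{177}{4} \approx 44.25$)
$\left(j + 368\right) \sqrt{243 + 115} = \left(\frac{177}{4} + 368\right) \sqrt{243 + 115} = \frac{1649 \sqrt{358}}{4}$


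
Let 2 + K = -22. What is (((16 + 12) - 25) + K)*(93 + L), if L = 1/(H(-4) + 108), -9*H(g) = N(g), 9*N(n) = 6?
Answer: -5691609/2914 ≈ -1953.2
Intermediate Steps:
K = -24 (K = -2 - 22 = -24)
N(n) = ⅔ (N(n) = (⅑)*6 = ⅔)
H(g) = -2/27 (H(g) = -⅑*⅔ = -2/27)
L = 27/2914 (L = 1/(-2/27 + 108) = 1/(2914/27) = 27/2914 ≈ 0.0092656)
(((16 + 12) - 25) + K)*(93 + L) = (((16 + 12) - 25) - 24)*(93 + 27/2914) = ((28 - 25) - 24)*(271029/2914) = (3 - 24)*(271029/2914) = -21*271029/2914 = -5691609/2914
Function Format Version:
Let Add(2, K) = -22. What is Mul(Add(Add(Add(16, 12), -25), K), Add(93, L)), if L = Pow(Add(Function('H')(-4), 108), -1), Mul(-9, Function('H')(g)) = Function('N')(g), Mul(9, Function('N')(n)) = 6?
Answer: Rational(-5691609, 2914) ≈ -1953.2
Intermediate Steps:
K = -24 (K = Add(-2, -22) = -24)
Function('N')(n) = Rational(2, 3) (Function('N')(n) = Mul(Rational(1, 9), 6) = Rational(2, 3))
Function('H')(g) = Rational(-2, 27) (Function('H')(g) = Mul(Rational(-1, 9), Rational(2, 3)) = Rational(-2, 27))
L = Rational(27, 2914) (L = Pow(Add(Rational(-2, 27), 108), -1) = Pow(Rational(2914, 27), -1) = Rational(27, 2914) ≈ 0.0092656)
Mul(Add(Add(Add(16, 12), -25), K), Add(93, L)) = Mul(Add(Add(Add(16, 12), -25), -24), Add(93, Rational(27, 2914))) = Mul(Add(Add(28, -25), -24), Rational(271029, 2914)) = Mul(Add(3, -24), Rational(271029, 2914)) = Mul(-21, Rational(271029, 2914)) = Rational(-5691609, 2914)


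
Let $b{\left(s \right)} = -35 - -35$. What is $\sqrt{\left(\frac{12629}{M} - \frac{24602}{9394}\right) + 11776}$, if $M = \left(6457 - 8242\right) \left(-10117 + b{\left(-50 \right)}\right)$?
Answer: $\frac{2 \sqrt{432181544963017477803945}}{12117484995} \approx 108.51$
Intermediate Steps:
$b{\left(s \right)} = 0$ ($b{\left(s \right)} = -35 + 35 = 0$)
$M = 18058845$ ($M = \left(6457 - 8242\right) \left(-10117 + 0\right) = \left(-1785\right) \left(-10117\right) = 18058845$)
$\sqrt{\left(\frac{12629}{M} - \frac{24602}{9394}\right) + 11776} = \sqrt{\left(\frac{12629}{18058845} - \frac{24602}{9394}\right) + 11776} = \sqrt{\left(12629 \cdot \frac{1}{18058845} - \frac{12301}{4697}\right) + 11776} = \sqrt{\left(\frac{12629}{18058845} - \frac{12301}{4697}\right) + 11776} = \sqrt{- \frac{31726076276}{12117484995} + 11776} = \sqrt{\frac{142663777224844}{12117484995}} = \frac{2 \sqrt{432181544963017477803945}}{12117484995}$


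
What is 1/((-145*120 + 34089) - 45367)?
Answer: -1/28678 ≈ -3.4870e-5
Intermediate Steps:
1/((-145*120 + 34089) - 45367) = 1/((-17400 + 34089) - 45367) = 1/(16689 - 45367) = 1/(-28678) = -1/28678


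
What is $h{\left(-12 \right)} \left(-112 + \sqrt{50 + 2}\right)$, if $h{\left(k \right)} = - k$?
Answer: $-1344 + 24 \sqrt{13} \approx -1257.5$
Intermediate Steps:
$h{\left(-12 \right)} \left(-112 + \sqrt{50 + 2}\right) = \left(-1\right) \left(-12\right) \left(-112 + \sqrt{50 + 2}\right) = 12 \left(-112 + \sqrt{52}\right) = 12 \left(-112 + 2 \sqrt{13}\right) = -1344 + 24 \sqrt{13}$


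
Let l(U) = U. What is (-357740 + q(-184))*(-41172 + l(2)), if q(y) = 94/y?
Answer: 29456353665/2 ≈ 1.4728e+10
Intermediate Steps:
(-357740 + q(-184))*(-41172 + l(2)) = (-357740 + 94/(-184))*(-41172 + 2) = (-357740 + 94*(-1/184))*(-41170) = (-357740 - 47/92)*(-41170) = -32912127/92*(-41170) = 29456353665/2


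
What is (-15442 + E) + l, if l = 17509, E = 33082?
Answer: 35149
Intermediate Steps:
(-15442 + E) + l = (-15442 + 33082) + 17509 = 17640 + 17509 = 35149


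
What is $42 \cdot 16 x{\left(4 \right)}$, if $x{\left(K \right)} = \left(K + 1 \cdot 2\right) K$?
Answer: $16128$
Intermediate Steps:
$x{\left(K \right)} = K \left(2 + K\right)$ ($x{\left(K \right)} = \left(K + 2\right) K = \left(2 + K\right) K = K \left(2 + K\right)$)
$42 \cdot 16 x{\left(4 \right)} = 42 \cdot 16 \cdot 4 \left(2 + 4\right) = 672 \cdot 4 \cdot 6 = 672 \cdot 24 = 16128$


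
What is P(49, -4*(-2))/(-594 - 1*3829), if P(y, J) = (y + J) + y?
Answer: -106/4423 ≈ -0.023966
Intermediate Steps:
P(y, J) = J + 2*y (P(y, J) = (J + y) + y = J + 2*y)
P(49, -4*(-2))/(-594 - 1*3829) = (-4*(-2) + 2*49)/(-594 - 1*3829) = (8 + 98)/(-594 - 3829) = 106/(-4423) = 106*(-1/4423) = -106/4423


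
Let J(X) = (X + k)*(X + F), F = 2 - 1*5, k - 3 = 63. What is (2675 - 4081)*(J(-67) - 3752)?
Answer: 5176892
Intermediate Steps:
k = 66 (k = 3 + 63 = 66)
F = -3 (F = 2 - 5 = -3)
J(X) = (-3 + X)*(66 + X) (J(X) = (X + 66)*(X - 3) = (66 + X)*(-3 + X) = (-3 + X)*(66 + X))
(2675 - 4081)*(J(-67) - 3752) = (2675 - 4081)*((-198 + (-67)² + 63*(-67)) - 3752) = -1406*((-198 + 4489 - 4221) - 3752) = -1406*(70 - 3752) = -1406*(-3682) = 5176892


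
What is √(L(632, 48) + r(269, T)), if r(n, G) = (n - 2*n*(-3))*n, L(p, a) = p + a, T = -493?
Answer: √507207 ≈ 712.18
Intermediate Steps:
L(p, a) = a + p
r(n, G) = 7*n² (r(n, G) = (n + 6*n)*n = (7*n)*n = 7*n²)
√(L(632, 48) + r(269, T)) = √((48 + 632) + 7*269²) = √(680 + 7*72361) = √(680 + 506527) = √507207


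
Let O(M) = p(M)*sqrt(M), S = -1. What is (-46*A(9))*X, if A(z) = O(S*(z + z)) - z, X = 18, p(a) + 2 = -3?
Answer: 7452 + 12420*I*sqrt(2) ≈ 7452.0 + 17565.0*I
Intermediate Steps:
p(a) = -5 (p(a) = -2 - 3 = -5)
O(M) = -5*sqrt(M)
A(z) = -z - 5*sqrt(2)*sqrt(-z) (A(z) = -5*sqrt(-2*z) - z = -5*sqrt(2)*sqrt(-z) - z = -z - 5*sqrt(2)*sqrt(-z))
(-46*A(9))*X = -46*(-1*9 - 5*sqrt(2)*sqrt(-1*9))*18 = -46*(-9 - 5*sqrt(2)*sqrt(-9))*18 = -46*(-9 - 5*sqrt(2)*3*I)*18 = -46*(-9 - 15*I*sqrt(2))*18 = (414 + 690*I*sqrt(2))*18 = 7452 + 12420*I*sqrt(2)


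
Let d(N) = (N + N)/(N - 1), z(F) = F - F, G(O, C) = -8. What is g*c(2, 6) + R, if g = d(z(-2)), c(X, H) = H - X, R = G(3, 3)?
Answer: -8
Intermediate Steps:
z(F) = 0
R = -8
d(N) = 2*N/(-1 + N) (d(N) = (2*N)/(-1 + N) = 2*N/(-1 + N))
g = 0 (g = 2*0/(-1 + 0) = 2*0/(-1) = 2*0*(-1) = 0)
g*c(2, 6) + R = 0*(6 - 1*2) - 8 = 0*(6 - 2) - 8 = 0*4 - 8 = 0 - 8 = -8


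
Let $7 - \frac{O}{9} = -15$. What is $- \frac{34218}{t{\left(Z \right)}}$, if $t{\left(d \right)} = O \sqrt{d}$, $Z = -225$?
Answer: $\frac{1901 i}{165} \approx 11.521 i$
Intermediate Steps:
$O = 198$ ($O = 63 - -135 = 63 + 135 = 198$)
$t{\left(d \right)} = 198 \sqrt{d}$
$- \frac{34218}{t{\left(Z \right)}} = - \frac{34218}{198 \sqrt{-225}} = - \frac{34218}{198 \cdot 15 i} = - \frac{34218}{2970 i} = - 34218 \left(- \frac{i}{2970}\right) = \frac{1901 i}{165}$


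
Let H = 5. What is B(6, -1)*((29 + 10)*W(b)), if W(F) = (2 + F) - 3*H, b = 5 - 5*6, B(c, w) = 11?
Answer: -16302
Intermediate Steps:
b = -25 (b = 5 - 30 = -25)
W(F) = -13 + F (W(F) = (2 + F) - 3*5 = (2 + F) - 15 = -13 + F)
B(6, -1)*((29 + 10)*W(b)) = 11*((29 + 10)*(-13 - 25)) = 11*(39*(-38)) = 11*(-1482) = -16302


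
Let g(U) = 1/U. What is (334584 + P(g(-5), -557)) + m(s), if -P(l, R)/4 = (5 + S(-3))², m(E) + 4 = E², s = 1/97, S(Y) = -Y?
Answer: 3145654517/9409 ≈ 3.3432e+5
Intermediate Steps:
s = 1/97 ≈ 0.010309
m(E) = -4 + E²
P(l, R) = -256 (P(l, R) = -4*(5 - 1*(-3))² = -4*(5 + 3)² = -4*8² = -4*64 = -256)
(334584 + P(g(-5), -557)) + m(s) = (334584 - 256) + (-4 + (1/97)²) = 334328 + (-4 + 1/9409) = 334328 - 37635/9409 = 3145654517/9409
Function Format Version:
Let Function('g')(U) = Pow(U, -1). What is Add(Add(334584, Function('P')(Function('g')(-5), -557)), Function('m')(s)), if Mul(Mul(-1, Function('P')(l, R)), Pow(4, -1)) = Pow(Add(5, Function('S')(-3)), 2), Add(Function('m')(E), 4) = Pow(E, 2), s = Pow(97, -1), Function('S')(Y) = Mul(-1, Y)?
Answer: Rational(3145654517, 9409) ≈ 3.3432e+5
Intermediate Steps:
s = Rational(1, 97) ≈ 0.010309
Function('m')(E) = Add(-4, Pow(E, 2))
Function('P')(l, R) = -256 (Function('P')(l, R) = Mul(-4, Pow(Add(5, Mul(-1, -3)), 2)) = Mul(-4, Pow(Add(5, 3), 2)) = Mul(-4, Pow(8, 2)) = Mul(-4, 64) = -256)
Add(Add(334584, Function('P')(Function('g')(-5), -557)), Function('m')(s)) = Add(Add(334584, -256), Add(-4, Pow(Rational(1, 97), 2))) = Add(334328, Add(-4, Rational(1, 9409))) = Add(334328, Rational(-37635, 9409)) = Rational(3145654517, 9409)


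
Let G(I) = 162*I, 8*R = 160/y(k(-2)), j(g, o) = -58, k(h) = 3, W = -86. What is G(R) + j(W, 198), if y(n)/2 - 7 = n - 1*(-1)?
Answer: 982/11 ≈ 89.273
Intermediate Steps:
y(n) = 16 + 2*n (y(n) = 14 + 2*(n - 1*(-1)) = 14 + 2*(n + 1) = 14 + 2*(1 + n) = 14 + (2 + 2*n) = 16 + 2*n)
R = 10/11 (R = (160/(16 + 2*3))/8 = (160/(16 + 6))/8 = (160/22)/8 = (160*(1/22))/8 = (⅛)*(80/11) = 10/11 ≈ 0.90909)
G(R) + j(W, 198) = 162*(10/11) - 58 = 1620/11 - 58 = 982/11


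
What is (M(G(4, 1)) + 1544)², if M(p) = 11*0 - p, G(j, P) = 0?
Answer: 2383936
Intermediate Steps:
M(p) = -p (M(p) = 0 - p = -p)
(M(G(4, 1)) + 1544)² = (-1*0 + 1544)² = (0 + 1544)² = 1544² = 2383936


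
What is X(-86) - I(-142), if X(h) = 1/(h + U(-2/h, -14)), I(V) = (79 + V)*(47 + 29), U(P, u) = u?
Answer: 478799/100 ≈ 4788.0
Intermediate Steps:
I(V) = 6004 + 76*V (I(V) = (79 + V)*76 = 6004 + 76*V)
X(h) = 1/(-14 + h) (X(h) = 1/(h - 14) = 1/(-14 + h))
X(-86) - I(-142) = 1/(-14 - 86) - (6004 + 76*(-142)) = 1/(-100) - (6004 - 10792) = -1/100 - 1*(-4788) = -1/100 + 4788 = 478799/100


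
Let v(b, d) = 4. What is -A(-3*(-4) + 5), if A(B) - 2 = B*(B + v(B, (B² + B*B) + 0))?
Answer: -359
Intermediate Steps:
A(B) = 2 + B*(4 + B) (A(B) = 2 + B*(B + 4) = 2 + B*(4 + B))
-A(-3*(-4) + 5) = -(2 + (-3*(-4) + 5)² + 4*(-3*(-4) + 5)) = -(2 + (12 + 5)² + 4*(12 + 5)) = -(2 + 17² + 4*17) = -(2 + 289 + 68) = -1*359 = -359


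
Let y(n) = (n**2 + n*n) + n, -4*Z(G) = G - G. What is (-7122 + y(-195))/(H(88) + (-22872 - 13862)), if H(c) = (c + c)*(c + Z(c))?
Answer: -22911/7082 ≈ -3.2351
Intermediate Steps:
Z(G) = 0 (Z(G) = -(G - G)/4 = -1/4*0 = 0)
y(n) = n + 2*n**2 (y(n) = (n**2 + n**2) + n = 2*n**2 + n = n + 2*n**2)
H(c) = 2*c**2 (H(c) = (c + c)*(c + 0) = (2*c)*c = 2*c**2)
(-7122 + y(-195))/(H(88) + (-22872 - 13862)) = (-7122 - 195*(1 + 2*(-195)))/(2*88**2 + (-22872 - 13862)) = (-7122 - 195*(1 - 390))/(2*7744 - 36734) = (-7122 - 195*(-389))/(15488 - 36734) = (-7122 + 75855)/(-21246) = 68733*(-1/21246) = -22911/7082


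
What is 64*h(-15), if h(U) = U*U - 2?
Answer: 14272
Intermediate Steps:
h(U) = -2 + U² (h(U) = U² - 2 = -2 + U²)
64*h(-15) = 64*(-2 + (-15)²) = 64*(-2 + 225) = 64*223 = 14272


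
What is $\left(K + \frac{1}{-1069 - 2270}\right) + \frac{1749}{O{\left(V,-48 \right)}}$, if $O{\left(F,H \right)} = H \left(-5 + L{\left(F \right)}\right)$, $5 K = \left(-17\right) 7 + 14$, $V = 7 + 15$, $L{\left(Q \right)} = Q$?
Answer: $- \frac{21019277}{908208} \approx -23.144$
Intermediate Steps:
$V = 22$
$K = -21$ ($K = \frac{\left(-17\right) 7 + 14}{5} = \frac{-119 + 14}{5} = \frac{1}{5} \left(-105\right) = -21$)
$O{\left(F,H \right)} = H \left(-5 + F\right)$
$\left(K + \frac{1}{-1069 - 2270}\right) + \frac{1749}{O{\left(V,-48 \right)}} = \left(-21 + \frac{1}{-1069 - 2270}\right) + \frac{1749}{\left(-48\right) \left(-5 + 22\right)} = \left(-21 + \frac{1}{-3339}\right) + \frac{1749}{\left(-48\right) 17} = \left(-21 - \frac{1}{3339}\right) + \frac{1749}{-816} = - \frac{70120}{3339} + 1749 \left(- \frac{1}{816}\right) = - \frac{70120}{3339} - \frac{583}{272} = - \frac{21019277}{908208}$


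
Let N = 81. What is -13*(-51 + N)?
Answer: -390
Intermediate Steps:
-13*(-51 + N) = -13*(-51 + 81) = -13*30 = -390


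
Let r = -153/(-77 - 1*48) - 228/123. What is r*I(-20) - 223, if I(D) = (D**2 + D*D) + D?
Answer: -731987/1025 ≈ -714.13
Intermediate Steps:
I(D) = D + 2*D**2 (I(D) = (D**2 + D**2) + D = 2*D**2 + D = D + 2*D**2)
r = -3227/5125 (r = -153/(-77 - 48) - 228*1/123 = -153/(-125) - 76/41 = -153*(-1/125) - 76/41 = 153/125 - 76/41 = -3227/5125 ≈ -0.62966)
r*I(-20) - 223 = -(-12908)*(1 + 2*(-20))/1025 - 223 = -(-12908)*(1 - 40)/1025 - 223 = -(-12908)*(-39)/1025 - 223 = -3227/5125*780 - 223 = -503412/1025 - 223 = -731987/1025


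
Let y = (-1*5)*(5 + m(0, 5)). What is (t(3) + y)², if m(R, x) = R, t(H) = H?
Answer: 484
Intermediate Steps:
y = -25 (y = (-1*5)*(5 + 0) = -5*5 = -25)
(t(3) + y)² = (3 - 25)² = (-22)² = 484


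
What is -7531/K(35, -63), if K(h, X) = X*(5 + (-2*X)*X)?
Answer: -7531/499779 ≈ -0.015069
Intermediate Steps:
K(h, X) = X*(5 - 2*X**2)
-7531/K(35, -63) = -7531*(-1/(63*(5 - 2*(-63)**2))) = -7531*(-1/(63*(5 - 2*3969))) = -7531*(-1/(63*(5 - 7938))) = -7531/((-63*(-7933))) = -7531/499779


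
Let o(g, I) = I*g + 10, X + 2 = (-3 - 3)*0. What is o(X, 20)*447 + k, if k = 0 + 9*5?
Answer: -13365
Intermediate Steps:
X = -2 (X = -2 + (-3 - 3)*0 = -2 - 6*0 = -2 + 0 = -2)
k = 45 (k = 0 + 45 = 45)
o(g, I) = 10 + I*g
o(X, 20)*447 + k = (10 + 20*(-2))*447 + 45 = (10 - 40)*447 + 45 = -30*447 + 45 = -13410 + 45 = -13365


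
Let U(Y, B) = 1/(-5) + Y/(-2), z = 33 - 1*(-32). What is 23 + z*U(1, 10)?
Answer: -45/2 ≈ -22.500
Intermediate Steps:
z = 65 (z = 33 + 32 = 65)
U(Y, B) = -⅕ - Y/2 (U(Y, B) = 1*(-⅕) + Y*(-½) = -⅕ - Y/2)
23 + z*U(1, 10) = 23 + 65*(-⅕ - ½*1) = 23 + 65*(-⅕ - ½) = 23 + 65*(-7/10) = 23 - 91/2 = -45/2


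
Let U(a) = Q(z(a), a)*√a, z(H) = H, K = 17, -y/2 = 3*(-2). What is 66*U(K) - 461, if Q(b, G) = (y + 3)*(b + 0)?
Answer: -461 + 16830*√17 ≈ 68931.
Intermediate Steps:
y = 12 (y = -6*(-2) = -2*(-6) = 12)
Q(b, G) = 15*b (Q(b, G) = (12 + 3)*(b + 0) = 15*b)
U(a) = 15*a^(3/2) (U(a) = (15*a)*√a = 15*a^(3/2))
66*U(K) - 461 = 66*(15*17^(3/2)) - 461 = 66*(15*(17*√17)) - 461 = 66*(255*√17) - 461 = 16830*√17 - 461 = -461 + 16830*√17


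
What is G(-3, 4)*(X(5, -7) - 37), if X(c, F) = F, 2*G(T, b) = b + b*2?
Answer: -264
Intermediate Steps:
G(T, b) = 3*b/2 (G(T, b) = (b + b*2)/2 = (b + 2*b)/2 = (3*b)/2 = 3*b/2)
G(-3, 4)*(X(5, -7) - 37) = ((3/2)*4)*(-7 - 37) = 6*(-44) = -264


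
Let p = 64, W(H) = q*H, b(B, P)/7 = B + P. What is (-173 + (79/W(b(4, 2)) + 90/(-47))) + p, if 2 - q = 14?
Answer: -2631065/23688 ≈ -111.07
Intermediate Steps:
b(B, P) = 7*B + 7*P (b(B, P) = 7*(B + P) = 7*B + 7*P)
q = -12 (q = 2 - 1*14 = 2 - 14 = -12)
W(H) = -12*H
(-173 + (79/W(b(4, 2)) + 90/(-47))) + p = (-173 + (79/((-12*(7*4 + 7*2))) + 90/(-47))) + 64 = (-173 + (79/((-12*(28 + 14))) + 90*(-1/47))) + 64 = (-173 + (79/((-12*42)) - 90/47)) + 64 = (-173 + (79/(-504) - 90/47)) + 64 = (-173 + (79*(-1/504) - 90/47)) + 64 = (-173 + (-79/504 - 90/47)) + 64 = (-173 - 49073/23688) + 64 = -4147097/23688 + 64 = -2631065/23688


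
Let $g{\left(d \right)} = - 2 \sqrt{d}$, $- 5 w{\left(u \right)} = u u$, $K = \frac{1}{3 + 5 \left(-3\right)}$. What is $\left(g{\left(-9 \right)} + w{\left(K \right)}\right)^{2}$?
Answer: $- \frac{18662399}{518400} + \frac{i}{60} \approx -36.0 + 0.016667 i$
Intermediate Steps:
$K = - \frac{1}{12}$ ($K = \frac{1}{3 - 15} = \frac{1}{-12} = - \frac{1}{12} \approx -0.083333$)
$w{\left(u \right)} = - \frac{u^{2}}{5}$ ($w{\left(u \right)} = - \frac{u u}{5} = - \frac{u^{2}}{5}$)
$\left(g{\left(-9 \right)} + w{\left(K \right)}\right)^{2} = \left(- 2 \sqrt{-9} - \frac{\left(- \frac{1}{12}\right)^{2}}{5}\right)^{2} = \left(- 2 \cdot 3 i - \frac{1}{720}\right)^{2} = \left(- 6 i - \frac{1}{720}\right)^{2} = \left(- \frac{1}{720} - 6 i\right)^{2}$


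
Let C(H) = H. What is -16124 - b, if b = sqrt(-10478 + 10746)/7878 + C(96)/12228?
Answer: -16430364/1019 - sqrt(67)/3939 ≈ -16124.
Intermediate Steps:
b = 8/1019 + sqrt(67)/3939 (b = sqrt(-10478 + 10746)/7878 + 96/12228 = sqrt(268)*(1/7878) + 96*(1/12228) = (2*sqrt(67))*(1/7878) + 8/1019 = sqrt(67)/3939 + 8/1019 = 8/1019 + sqrt(67)/3939 ≈ 0.0099289)
-16124 - b = -16124 - (8/1019 + sqrt(67)/3939) = -16124 + (-8/1019 - sqrt(67)/3939) = -16430364/1019 - sqrt(67)/3939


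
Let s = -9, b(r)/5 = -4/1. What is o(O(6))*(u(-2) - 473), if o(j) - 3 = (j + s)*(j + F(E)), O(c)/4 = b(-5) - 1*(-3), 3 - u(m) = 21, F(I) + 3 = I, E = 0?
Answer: -2685770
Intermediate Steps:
F(I) = -3 + I
b(r) = -20 (b(r) = 5*(-4/1) = 5*(-4*1) = 5*(-4) = -20)
u(m) = -18 (u(m) = 3 - 1*21 = 3 - 21 = -18)
O(c) = -68 (O(c) = 4*(-20 - 1*(-3)) = 4*(-20 + 3) = 4*(-17) = -68)
o(j) = 3 + (-9 + j)*(-3 + j) (o(j) = 3 + (j - 9)*(j + (-3 + 0)) = 3 + (-9 + j)*(j - 3) = 3 + (-9 + j)*(-3 + j))
o(O(6))*(u(-2) - 473) = (30 + (-68)**2 - 12*(-68))*(-18 - 473) = (30 + 4624 + 816)*(-491) = 5470*(-491) = -2685770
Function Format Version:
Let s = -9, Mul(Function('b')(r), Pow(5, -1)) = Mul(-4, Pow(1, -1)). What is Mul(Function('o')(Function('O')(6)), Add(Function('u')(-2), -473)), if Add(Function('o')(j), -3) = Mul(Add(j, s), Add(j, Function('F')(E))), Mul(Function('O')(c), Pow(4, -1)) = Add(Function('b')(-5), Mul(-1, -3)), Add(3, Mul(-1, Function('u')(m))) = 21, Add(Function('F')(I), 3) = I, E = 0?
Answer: -2685770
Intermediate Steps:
Function('F')(I) = Add(-3, I)
Function('b')(r) = -20 (Function('b')(r) = Mul(5, Mul(-4, Pow(1, -1))) = Mul(5, Mul(-4, 1)) = Mul(5, -4) = -20)
Function('u')(m) = -18 (Function('u')(m) = Add(3, Mul(-1, 21)) = Add(3, -21) = -18)
Function('O')(c) = -68 (Function('O')(c) = Mul(4, Add(-20, Mul(-1, -3))) = Mul(4, Add(-20, 3)) = Mul(4, -17) = -68)
Function('o')(j) = Add(3, Mul(Add(-9, j), Add(-3, j))) (Function('o')(j) = Add(3, Mul(Add(j, -9), Add(j, Add(-3, 0)))) = Add(3, Mul(Add(-9, j), Add(j, -3))) = Add(3, Mul(Add(-9, j), Add(-3, j))))
Mul(Function('o')(Function('O')(6)), Add(Function('u')(-2), -473)) = Mul(Add(30, Pow(-68, 2), Mul(-12, -68)), Add(-18, -473)) = Mul(Add(30, 4624, 816), -491) = Mul(5470, -491) = -2685770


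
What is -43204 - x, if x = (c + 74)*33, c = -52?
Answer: -43930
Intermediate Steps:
x = 726 (x = (-52 + 74)*33 = 22*33 = 726)
-43204 - x = -43204 - 1*726 = -43204 - 726 = -43930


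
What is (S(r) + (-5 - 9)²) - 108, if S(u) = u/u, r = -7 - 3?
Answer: 89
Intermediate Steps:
r = -10
S(u) = 1
(S(r) + (-5 - 9)²) - 108 = (1 + (-5 - 9)²) - 108 = (1 + (-14)²) - 108 = (1 + 196) - 108 = 197 - 108 = 89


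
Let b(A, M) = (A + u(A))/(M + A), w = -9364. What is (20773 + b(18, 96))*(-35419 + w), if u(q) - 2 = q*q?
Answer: -2791237181/3 ≈ -9.3041e+8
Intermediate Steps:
u(q) = 2 + q² (u(q) = 2 + q*q = 2 + q²)
b(A, M) = (2 + A + A²)/(A + M) (b(A, M) = (A + (2 + A²))/(M + A) = (2 + A + A²)/(A + M))
(20773 + b(18, 96))*(-35419 + w) = (20773 + (2 + 18 + 18²)/(18 + 96))*(-35419 - 9364) = (20773 + (2 + 18 + 324)/114)*(-44783) = (20773 + (1/114)*344)*(-44783) = (20773 + 172/57)*(-44783) = (1184233/57)*(-44783) = -2791237181/3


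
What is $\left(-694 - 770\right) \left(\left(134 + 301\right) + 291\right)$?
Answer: $-1062864$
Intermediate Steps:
$\left(-694 - 770\right) \left(\left(134 + 301\right) + 291\right) = \left(-694 - 770\right) \left(435 + 291\right) = \left(-1464\right) 726 = -1062864$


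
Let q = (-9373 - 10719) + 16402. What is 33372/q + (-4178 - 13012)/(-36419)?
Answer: -63996876/7465895 ≈ -8.5719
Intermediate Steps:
q = -3690 (q = -20092 + 16402 = -3690)
33372/q + (-4178 - 13012)/(-36419) = 33372/(-3690) + (-4178 - 13012)/(-36419) = 33372*(-1/3690) - 17190*(-1/36419) = -1854/205 + 17190/36419 = -63996876/7465895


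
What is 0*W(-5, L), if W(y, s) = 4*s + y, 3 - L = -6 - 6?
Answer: 0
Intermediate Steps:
L = 15 (L = 3 - (-6 - 6) = 3 - 1*(-12) = 3 + 12 = 15)
W(y, s) = y + 4*s
0*W(-5, L) = 0*(-5 + 4*15) = 0*(-5 + 60) = 0*55 = 0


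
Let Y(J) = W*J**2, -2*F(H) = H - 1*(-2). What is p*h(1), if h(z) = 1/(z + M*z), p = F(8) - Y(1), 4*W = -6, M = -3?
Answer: 7/4 ≈ 1.7500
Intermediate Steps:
W = -3/2 (W = (1/4)*(-6) = -3/2 ≈ -1.5000)
F(H) = -1 - H/2 (F(H) = -(H - 1*(-2))/2 = -(H + 2)/2 = -(2 + H)/2 = -1 - H/2)
Y(J) = -3*J**2/2
p = -7/2 (p = (-1 - 1/2*8) - (-3)*1**2/2 = (-1 - 4) - (-3)/2 = -5 - 1*(-3/2) = -5 + 3/2 = -7/2 ≈ -3.5000)
h(z) = -1/(2*z) (h(z) = 1/(z - 3*z) = 1/(-2*z) = -1/(2*z))
p*h(1) = -(-7)/(4*1) = -(-7)/4 = -7/2*(-1/2) = 7/4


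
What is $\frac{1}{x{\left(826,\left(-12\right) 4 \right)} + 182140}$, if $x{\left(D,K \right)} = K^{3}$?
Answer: $\frac{1}{71548} \approx 1.3977 \cdot 10^{-5}$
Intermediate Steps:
$\frac{1}{x{\left(826,\left(-12\right) 4 \right)} + 182140} = \frac{1}{\left(\left(-12\right) 4\right)^{3} + 182140} = \frac{1}{\left(-48\right)^{3} + 182140} = \frac{1}{-110592 + 182140} = \frac{1}{71548}$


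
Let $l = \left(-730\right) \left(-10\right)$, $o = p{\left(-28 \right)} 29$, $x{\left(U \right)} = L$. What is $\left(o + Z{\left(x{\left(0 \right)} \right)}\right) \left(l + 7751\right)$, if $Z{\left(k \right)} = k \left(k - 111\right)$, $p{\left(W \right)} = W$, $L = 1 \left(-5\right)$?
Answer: $-3491832$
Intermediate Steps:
$L = -5$
$x{\left(U \right)} = -5$
$Z{\left(k \right)} = k \left(-111 + k\right)$
$o = -812$ ($o = \left(-28\right) 29 = -812$)
$l = 7300$
$\left(o + Z{\left(x{\left(0 \right)} \right)}\right) \left(l + 7751\right) = \left(-812 - 5 \left(-111 - 5\right)\right) \left(7300 + 7751\right) = \left(-812 - -580\right) 15051 = \left(-812 + 580\right) 15051 = \left(-232\right) 15051 = -3491832$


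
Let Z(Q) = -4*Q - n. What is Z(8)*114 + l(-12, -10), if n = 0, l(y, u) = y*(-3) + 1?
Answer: -3611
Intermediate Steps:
l(y, u) = 1 - 3*y (l(y, u) = -3*y + 1 = 1 - 3*y)
Z(Q) = -4*Q (Z(Q) = -4*Q - 1*0 = -4*Q + 0 = -4*Q)
Z(8)*114 + l(-12, -10) = -4*8*114 + (1 - 3*(-12)) = -32*114 + (1 + 36) = -3648 + 37 = -3611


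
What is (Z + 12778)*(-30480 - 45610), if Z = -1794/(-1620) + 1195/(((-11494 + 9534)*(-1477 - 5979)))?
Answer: -5480949518612663/5636736 ≈ -9.7236e+8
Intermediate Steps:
Z = 436983689/394571520 (Z = -1794*(-1/1620) + 1195/((-1960*(-7456))) = 299/270 + 1195/14613760 = 299/270 + 1195*(1/14613760) = 299/270 + 239/2922752 = 436983689/394571520 ≈ 1.1075)
(Z + 12778)*(-30480 - 45610) = (436983689/394571520 + 12778)*(-30480 - 45610) = (5042271866249/394571520)*(-76090) = -5480949518612663/5636736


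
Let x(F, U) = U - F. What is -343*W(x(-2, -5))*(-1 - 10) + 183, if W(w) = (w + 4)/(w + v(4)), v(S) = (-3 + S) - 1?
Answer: -3224/3 ≈ -1074.7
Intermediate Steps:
v(S) = -4 + S
W(w) = (4 + w)/w (W(w) = (w + 4)/(w + (-4 + 4)) = (4 + w)/(w + 0) = (4 + w)/w)
-343*W(x(-2, -5))*(-1 - 10) + 183 = -343*(4 + (-5 - 1*(-2)))/(-5 - 1*(-2))*(-1 - 10) + 183 = -343*(4 + (-5 + 2))/(-5 + 2)*(-11) + 183 = -343*(4 - 3)/(-3)*(-11) + 183 = -343*(-⅓*1)*(-11) + 183 = -(-343)*(-11)/3 + 183 = -343*11/3 + 183 = -3773/3 + 183 = -3224/3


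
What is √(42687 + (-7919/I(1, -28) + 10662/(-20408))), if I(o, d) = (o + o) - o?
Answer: √905011486891/5102 ≈ 186.46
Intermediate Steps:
I(o, d) = o (I(o, d) = 2*o - o = o)
√(42687 + (-7919/I(1, -28) + 10662/(-20408))) = √(42687 + (-7919/1 + 10662/(-20408))) = √(42687 + (-7919*1 + 10662*(-1/20408))) = √(42687 + (-7919 - 5331/10204)) = √(42687 - 80810807/10204) = √(354767341/10204) = √905011486891/5102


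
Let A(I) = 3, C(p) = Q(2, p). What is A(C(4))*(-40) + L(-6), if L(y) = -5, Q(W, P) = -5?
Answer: -125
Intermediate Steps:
C(p) = -5
A(C(4))*(-40) + L(-6) = 3*(-40) - 5 = -120 - 5 = -125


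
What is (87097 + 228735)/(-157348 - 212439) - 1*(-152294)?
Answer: 5119638686/33617 ≈ 1.5229e+5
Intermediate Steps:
(87097 + 228735)/(-157348 - 212439) - 1*(-152294) = 315832/(-369787) + 152294 = 315832*(-1/369787) + 152294 = -28712/33617 + 152294 = 5119638686/33617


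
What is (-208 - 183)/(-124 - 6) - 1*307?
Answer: -39519/130 ≈ -303.99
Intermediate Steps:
(-208 - 183)/(-124 - 6) - 1*307 = -391/(-130) - 307 = -391*(-1/130) - 307 = 391/130 - 307 = -39519/130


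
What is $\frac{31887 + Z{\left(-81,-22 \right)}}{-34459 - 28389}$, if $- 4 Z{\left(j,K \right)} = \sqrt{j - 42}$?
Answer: $- \frac{31887}{62848} + \frac{i \sqrt{123}}{251392} \approx -0.50737 + 4.4117 \cdot 10^{-5} i$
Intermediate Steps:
$Z{\left(j,K \right)} = - \frac{\sqrt{-42 + j}}{4}$ ($Z{\left(j,K \right)} = - \frac{\sqrt{j - 42}}{4} = - \frac{\sqrt{-42 + j}}{4}$)
$\frac{31887 + Z{\left(-81,-22 \right)}}{-34459 - 28389} = \frac{31887 - \frac{\sqrt{-42 - 81}}{4}}{-34459 - 28389} = \frac{31887 - \frac{\sqrt{-123}}{4}}{-62848} = \left(31887 - \frac{i \sqrt{123}}{4}\right) \left(- \frac{1}{62848}\right) = - \frac{31887}{62848} + \frac{i \sqrt{123}}{251392}$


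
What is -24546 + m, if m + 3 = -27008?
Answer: -51557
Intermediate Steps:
m = -27011 (m = -3 - 27008 = -27011)
-24546 + m = -24546 - 27011 = -51557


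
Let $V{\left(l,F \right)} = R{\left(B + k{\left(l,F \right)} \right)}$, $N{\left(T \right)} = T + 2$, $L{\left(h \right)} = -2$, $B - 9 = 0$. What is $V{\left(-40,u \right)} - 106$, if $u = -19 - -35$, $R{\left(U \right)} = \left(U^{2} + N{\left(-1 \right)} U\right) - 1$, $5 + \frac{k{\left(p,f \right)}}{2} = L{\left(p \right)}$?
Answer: $-87$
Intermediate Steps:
$B = 9$ ($B = 9 + 0 = 9$)
$N{\left(T \right)} = 2 + T$
$k{\left(p,f \right)} = -14$ ($k{\left(p,f \right)} = -10 + 2 \left(-2\right) = -10 - 4 = -14$)
$R{\left(U \right)} = -1 + U + U^{2}$ ($R{\left(U \right)} = \left(U^{2} + \left(2 - 1\right) U\right) - 1 = \left(U^{2} + 1 U\right) - 1 = \left(U^{2} + U\right) - 1 = \left(U + U^{2}\right) - 1 = -1 + U + U^{2}$)
$u = 16$ ($u = -19 + 35 = 16$)
$V{\left(l,F \right)} = 19$ ($V{\left(l,F \right)} = -1 + \left(9 - 14\right) + \left(9 - 14\right)^{2} = -1 - 5 + \left(-5\right)^{2} = -1 - 5 + 25 = 19$)
$V{\left(-40,u \right)} - 106 = 19 - 106 = -87$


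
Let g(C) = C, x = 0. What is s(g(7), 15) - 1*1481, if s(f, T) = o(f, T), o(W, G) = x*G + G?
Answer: -1466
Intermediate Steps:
o(W, G) = G (o(W, G) = 0*G + G = 0 + G = G)
s(f, T) = T
s(g(7), 15) - 1*1481 = 15 - 1*1481 = 15 - 1481 = -1466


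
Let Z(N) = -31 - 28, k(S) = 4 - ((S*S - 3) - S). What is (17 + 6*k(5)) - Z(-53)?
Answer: -2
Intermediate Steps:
k(S) = 7 + S - S**2 (k(S) = 4 - ((S**2 - 3) - S) = 4 - ((-3 + S**2) - S) = 4 - (-3 + S**2 - S) = 4 + (3 + S - S**2) = 7 + S - S**2)
Z(N) = -59
(17 + 6*k(5)) - Z(-53) = (17 + 6*(7 + 5 - 1*5**2)) - 1*(-59) = (17 + 6*(7 + 5 - 1*25)) + 59 = (17 + 6*(7 + 5 - 25)) + 59 = (17 + 6*(-13)) + 59 = (17 - 78) + 59 = -61 + 59 = -2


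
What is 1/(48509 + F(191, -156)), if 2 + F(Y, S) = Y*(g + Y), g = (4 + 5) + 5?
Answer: 1/87662 ≈ 1.1407e-5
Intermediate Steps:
g = 14 (g = 9 + 5 = 14)
F(Y, S) = -2 + Y*(14 + Y)
1/(48509 + F(191, -156)) = 1/(48509 + (-2 + 191**2 + 14*191)) = 1/(48509 + (-2 + 36481 + 2674)) = 1/(48509 + 39153) = 1/87662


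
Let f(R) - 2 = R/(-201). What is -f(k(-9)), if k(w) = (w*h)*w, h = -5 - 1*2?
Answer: -323/67 ≈ -4.8209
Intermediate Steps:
h = -7 (h = -5 - 2 = -7)
k(w) = -7*w² (k(w) = (w*(-7))*w = (-7*w)*w = -7*w²)
f(R) = 2 - R/201 (f(R) = 2 + R/(-201) = 2 + R*(-1/201) = 2 - R/201)
-f(k(-9)) = -(2 - (-7)*(-9)²/201) = -(2 - (-7)*81/201) = -(2 - 1/201*(-567)) = -(2 + 189/67) = -1*323/67 = -323/67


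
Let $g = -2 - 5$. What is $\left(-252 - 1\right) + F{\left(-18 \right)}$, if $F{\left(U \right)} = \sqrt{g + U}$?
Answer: $-253 + 5 i \approx -253.0 + 5.0 i$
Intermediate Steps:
$g = -7$
$F{\left(U \right)} = \sqrt{-7 + U}$
$\left(-252 - 1\right) + F{\left(-18 \right)} = \left(-252 - 1\right) + \sqrt{-7 - 18} = -253 + \sqrt{-25} = -253 + 5 i$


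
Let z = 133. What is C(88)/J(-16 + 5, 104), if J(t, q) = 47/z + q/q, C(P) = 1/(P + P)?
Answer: 133/31680 ≈ 0.0041982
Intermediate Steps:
C(P) = 1/(2*P)
J(t, q) = 180/133 (J(t, q) = 47/133 + q/q = 47*(1/133) + 1 = 47/133 + 1 = 180/133)
C(88)/J(-16 + 5, 104) = ((½)/88)/(180/133) = ((½)*(1/88))*(133/180) = (1/176)*(133/180) = 133/31680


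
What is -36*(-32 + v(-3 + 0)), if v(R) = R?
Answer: 1260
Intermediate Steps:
-36*(-32 + v(-3 + 0)) = -36*(-32 + (-3 + 0)) = -36*(-32 - 3) = -36*(-35) = 1260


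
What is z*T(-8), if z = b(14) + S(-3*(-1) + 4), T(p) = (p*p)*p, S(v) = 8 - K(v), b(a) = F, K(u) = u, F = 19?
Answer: -10240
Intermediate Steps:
b(a) = 19
S(v) = 8 - v
T(p) = p**3 (T(p) = p**2*p = p**3)
z = 20 (z = 19 + (8 - (-3*(-1) + 4)) = 19 + (8 - (3 + 4)) = 19 + (8 - 1*7) = 19 + (8 - 7) = 19 + 1 = 20)
z*T(-8) = 20*(-8)**3 = 20*(-512) = -10240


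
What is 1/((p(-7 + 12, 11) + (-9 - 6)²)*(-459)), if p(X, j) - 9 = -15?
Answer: -1/100521 ≈ -9.9482e-6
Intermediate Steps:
p(X, j) = -6 (p(X, j) = 9 - 15 = -6)
1/((p(-7 + 12, 11) + (-9 - 6)²)*(-459)) = 1/((-6 + (-9 - 6)²)*(-459)) = 1/((-6 + (-15)²)*(-459)) = 1/((-6 + 225)*(-459)) = 1/(219*(-459)) = 1/(-100521) = -1/100521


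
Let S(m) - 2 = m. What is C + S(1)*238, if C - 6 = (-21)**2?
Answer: 1161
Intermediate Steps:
C = 447 (C = 6 + (-21)**2 = 6 + 441 = 447)
S(m) = 2 + m
C + S(1)*238 = 447 + (2 + 1)*238 = 447 + 3*238 = 447 + 714 = 1161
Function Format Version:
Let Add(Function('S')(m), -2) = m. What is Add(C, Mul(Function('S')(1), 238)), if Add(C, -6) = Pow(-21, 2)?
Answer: 1161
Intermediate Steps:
C = 447 (C = Add(6, Pow(-21, 2)) = Add(6, 441) = 447)
Function('S')(m) = Add(2, m)
Add(C, Mul(Function('S')(1), 238)) = Add(447, Mul(Add(2, 1), 238)) = Add(447, Mul(3, 238)) = Add(447, 714) = 1161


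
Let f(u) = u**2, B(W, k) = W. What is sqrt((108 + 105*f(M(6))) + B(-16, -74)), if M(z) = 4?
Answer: 2*sqrt(443) ≈ 42.095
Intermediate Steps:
sqrt((108 + 105*f(M(6))) + B(-16, -74)) = sqrt((108 + 105*4**2) - 16) = sqrt((108 + 105*16) - 16) = sqrt((108 + 1680) - 16) = sqrt(1788 - 16) = sqrt(1772) = 2*sqrt(443)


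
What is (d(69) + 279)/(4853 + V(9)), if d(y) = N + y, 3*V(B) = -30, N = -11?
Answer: 337/4843 ≈ 0.069585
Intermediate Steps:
V(B) = -10 (V(B) = (1/3)*(-30) = -10)
d(y) = -11 + y
(d(69) + 279)/(4853 + V(9)) = ((-11 + 69) + 279)/(4853 - 10) = (58 + 279)/4843 = 337*(1/4843) = 337/4843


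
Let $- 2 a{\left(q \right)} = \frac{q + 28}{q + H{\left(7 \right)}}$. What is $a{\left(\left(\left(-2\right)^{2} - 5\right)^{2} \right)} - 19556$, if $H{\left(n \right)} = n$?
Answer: $- \frac{312925}{16} \approx -19558.0$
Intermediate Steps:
$a{\left(q \right)} = - \frac{28 + q}{2 \left(7 + q\right)}$ ($a{\left(q \right)} = - \frac{\left(q + 28\right) \frac{1}{q + 7}}{2} = - \frac{\left(28 + q\right) \frac{1}{7 + q}}{2} = - \frac{\frac{1}{7 + q} \left(28 + q\right)}{2} = - \frac{28 + q}{2 \left(7 + q\right)}$)
$a{\left(\left(\left(-2\right)^{2} - 5\right)^{2} \right)} - 19556 = \frac{-28 - \left(\left(-2\right)^{2} - 5\right)^{2}}{2 \left(7 + \left(\left(-2\right)^{2} - 5\right)^{2}\right)} - 19556 = \frac{-28 - \left(4 - 5\right)^{2}}{2 \left(7 + \left(4 - 5\right)^{2}\right)} - 19556 = \frac{-28 - \left(-1\right)^{2}}{2 \left(7 + \left(-1\right)^{2}\right)} - 19556 = \frac{-28 - 1}{2 \left(7 + 1\right)} - 19556 = \frac{-28 - 1}{2 \cdot 8} - 19556 = \frac{1}{2} \cdot \frac{1}{8} \left(-29\right) - 19556 = - \frac{29}{16} - 19556 = - \frac{312925}{16}$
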